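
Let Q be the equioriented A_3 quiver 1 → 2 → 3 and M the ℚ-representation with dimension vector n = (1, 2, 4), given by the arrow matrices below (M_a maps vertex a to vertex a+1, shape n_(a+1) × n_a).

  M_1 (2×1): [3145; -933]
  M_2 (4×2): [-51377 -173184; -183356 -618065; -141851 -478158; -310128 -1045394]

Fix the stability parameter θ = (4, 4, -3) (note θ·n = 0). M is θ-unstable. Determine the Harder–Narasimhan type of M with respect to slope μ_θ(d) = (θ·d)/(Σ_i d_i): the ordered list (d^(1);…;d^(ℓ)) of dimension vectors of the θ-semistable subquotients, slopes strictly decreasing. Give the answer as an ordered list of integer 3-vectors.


Via rank(M_{q-1}∘⋯∘M_p): M ≅ I[1,3], I[2,3], I[3,3]^2.
μ_θ-semistable layers: μ^(1)=5/3; μ^(2)=1/2; μ^(3)=-3

((1, 1, 1); (0, 1, 1); (0, 0, 2))


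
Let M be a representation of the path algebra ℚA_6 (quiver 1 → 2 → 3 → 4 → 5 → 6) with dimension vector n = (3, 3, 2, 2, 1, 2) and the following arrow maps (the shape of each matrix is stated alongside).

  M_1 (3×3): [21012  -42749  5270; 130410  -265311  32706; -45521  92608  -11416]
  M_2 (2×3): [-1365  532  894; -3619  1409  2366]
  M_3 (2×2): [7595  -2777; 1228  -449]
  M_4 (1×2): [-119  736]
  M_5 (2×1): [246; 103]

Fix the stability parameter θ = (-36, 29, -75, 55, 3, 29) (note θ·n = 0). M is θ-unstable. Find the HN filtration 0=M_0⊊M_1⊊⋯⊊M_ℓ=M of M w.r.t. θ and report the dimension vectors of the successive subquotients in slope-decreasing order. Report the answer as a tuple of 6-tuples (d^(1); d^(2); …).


Interval decomposition of M: I[1,1], I[1,2], I[1,6], I[2,4], I[6,6].
HN type (ℓ=4): μ^(1)=55; μ^(2)=29; μ^(3)=-23; μ^(4)=-36

((0, 0, 0, 1, 0, 0); (0, 1, 0, 1, 1, 2); (0, 2, 2, 0, 0, 0); (3, 0, 0, 0, 0, 0))


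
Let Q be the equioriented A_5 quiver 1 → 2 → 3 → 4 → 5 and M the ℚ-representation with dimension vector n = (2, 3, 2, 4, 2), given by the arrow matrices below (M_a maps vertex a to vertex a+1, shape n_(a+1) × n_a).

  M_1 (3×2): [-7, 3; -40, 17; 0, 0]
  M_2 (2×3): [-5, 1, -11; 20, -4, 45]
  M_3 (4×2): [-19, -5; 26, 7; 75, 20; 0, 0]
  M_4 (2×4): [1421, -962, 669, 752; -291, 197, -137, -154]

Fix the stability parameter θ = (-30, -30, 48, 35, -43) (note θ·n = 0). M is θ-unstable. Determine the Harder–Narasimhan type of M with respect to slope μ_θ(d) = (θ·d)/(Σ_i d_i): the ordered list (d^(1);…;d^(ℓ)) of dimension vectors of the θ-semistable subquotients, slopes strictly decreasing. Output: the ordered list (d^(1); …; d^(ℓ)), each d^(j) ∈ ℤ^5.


Via rank(M_{q-1}∘⋯∘M_p): M ≅ I[1,2], I[1,4], I[2,5], I[4,4], I[4,5].
μ_θ-semistable layers: μ^(1)=83/2; μ^(2)=35; μ^(3)=40/3; μ^(4)=-4; μ^(5)=-30

((0, 0, 1, 1, 0); (0, 0, 0, 1, 0); (0, 0, 1, 1, 1); (0, 0, 0, 1, 1); (2, 3, 0, 0, 0))


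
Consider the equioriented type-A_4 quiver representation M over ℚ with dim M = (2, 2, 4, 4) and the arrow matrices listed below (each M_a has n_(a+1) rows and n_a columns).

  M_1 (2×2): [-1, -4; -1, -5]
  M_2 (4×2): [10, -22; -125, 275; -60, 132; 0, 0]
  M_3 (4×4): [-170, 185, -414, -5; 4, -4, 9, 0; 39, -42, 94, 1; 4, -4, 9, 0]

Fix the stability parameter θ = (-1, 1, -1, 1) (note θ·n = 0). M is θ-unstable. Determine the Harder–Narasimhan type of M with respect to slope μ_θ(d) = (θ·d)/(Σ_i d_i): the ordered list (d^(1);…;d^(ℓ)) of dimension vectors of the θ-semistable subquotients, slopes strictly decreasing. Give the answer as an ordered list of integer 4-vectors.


Via rank(M_{q-1}∘⋯∘M_p): M ≅ I[1,2], I[1,4], I[3,3], I[3,4]^2, I[4,4].
μ_θ-semistable layers: μ^(1)=1; μ^(2)=0; μ^(3)=-1

((0, 1, 0, 4); (0, 1, 1, 0); (2, 0, 3, 0))


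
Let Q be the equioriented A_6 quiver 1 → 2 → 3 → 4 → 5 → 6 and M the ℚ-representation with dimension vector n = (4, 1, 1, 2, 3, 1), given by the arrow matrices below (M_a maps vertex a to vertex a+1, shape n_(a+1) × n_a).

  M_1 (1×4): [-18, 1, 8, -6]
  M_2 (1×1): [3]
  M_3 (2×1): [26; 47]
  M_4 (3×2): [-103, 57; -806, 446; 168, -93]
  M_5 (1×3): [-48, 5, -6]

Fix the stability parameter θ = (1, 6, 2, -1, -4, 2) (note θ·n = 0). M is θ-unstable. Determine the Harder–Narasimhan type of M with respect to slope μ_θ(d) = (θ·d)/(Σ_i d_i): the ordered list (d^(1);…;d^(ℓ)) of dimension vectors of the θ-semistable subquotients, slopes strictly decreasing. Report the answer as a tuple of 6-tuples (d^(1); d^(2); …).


Barcode: M ≅ I[1,1]^3, I[1,5], I[4,6], I[5,5]. HN layers by μ_θ (5 steps, strictly decreasing):
  μ^(1)=2; μ^(2)=1; μ^(3)=4/5; μ^(4)=-5/2; μ^(5)=-4

((0, 0, 0, 0, 0, 1); (3, 0, 0, 0, 0, 0); (1, 1, 1, 1, 1, 0); (0, 0, 0, 1, 1, 0); (0, 0, 0, 0, 1, 0))


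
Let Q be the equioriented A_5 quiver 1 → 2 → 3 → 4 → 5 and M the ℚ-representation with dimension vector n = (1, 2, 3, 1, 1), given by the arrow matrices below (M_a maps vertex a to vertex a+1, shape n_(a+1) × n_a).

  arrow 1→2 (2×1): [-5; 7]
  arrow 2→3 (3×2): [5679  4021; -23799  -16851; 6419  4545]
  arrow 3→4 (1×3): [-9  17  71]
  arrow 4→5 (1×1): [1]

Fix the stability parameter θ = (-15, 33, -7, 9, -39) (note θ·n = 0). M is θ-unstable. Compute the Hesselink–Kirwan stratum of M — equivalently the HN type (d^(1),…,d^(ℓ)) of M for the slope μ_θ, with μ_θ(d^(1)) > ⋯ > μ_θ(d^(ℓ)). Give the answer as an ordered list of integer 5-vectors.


Barcode: M ≅ I[1,5], I[2,3], I[3,3]. HN layers by μ_θ (4 steps, strictly decreasing):
  μ^(1)=13; μ^(2)=-1; μ^(3)=-7; μ^(4)=-15

((0, 1, 1, 0, 0); (0, 1, 1, 1, 1); (0, 0, 1, 0, 0); (1, 0, 0, 0, 0))


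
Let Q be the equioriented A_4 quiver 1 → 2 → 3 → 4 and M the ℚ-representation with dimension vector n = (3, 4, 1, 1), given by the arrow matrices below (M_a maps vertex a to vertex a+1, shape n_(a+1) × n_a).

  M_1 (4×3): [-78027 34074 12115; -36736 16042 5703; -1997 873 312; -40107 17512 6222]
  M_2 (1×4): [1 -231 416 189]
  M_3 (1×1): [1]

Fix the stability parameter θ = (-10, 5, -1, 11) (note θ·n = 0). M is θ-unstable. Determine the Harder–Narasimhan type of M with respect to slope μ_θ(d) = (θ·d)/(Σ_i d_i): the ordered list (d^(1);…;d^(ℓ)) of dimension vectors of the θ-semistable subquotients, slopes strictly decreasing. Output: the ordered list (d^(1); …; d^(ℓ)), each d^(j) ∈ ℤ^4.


Via rank(M_{q-1}∘⋯∘M_p): M ≅ I[1,2]^2, I[1,4], I[2,2].
μ_θ-semistable layers: μ^(1)=11; μ^(2)=5; μ^(3)=2; μ^(4)=-10

((0, 0, 0, 1); (0, 3, 0, 0); (0, 1, 1, 0); (3, 0, 0, 0))


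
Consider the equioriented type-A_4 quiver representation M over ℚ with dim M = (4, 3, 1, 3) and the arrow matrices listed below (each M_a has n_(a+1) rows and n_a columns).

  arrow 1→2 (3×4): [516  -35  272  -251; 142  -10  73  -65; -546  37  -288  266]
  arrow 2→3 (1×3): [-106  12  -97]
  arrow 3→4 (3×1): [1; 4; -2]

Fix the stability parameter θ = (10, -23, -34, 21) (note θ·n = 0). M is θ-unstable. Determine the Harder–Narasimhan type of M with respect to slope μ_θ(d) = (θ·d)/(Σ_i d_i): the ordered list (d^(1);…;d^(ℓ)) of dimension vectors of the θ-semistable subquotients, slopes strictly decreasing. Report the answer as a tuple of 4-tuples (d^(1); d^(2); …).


Via rank(M_{q-1}∘⋯∘M_p): M ≅ I[1,1], I[1,2]^2, I[1,4], I[4,4]^2.
μ_θ-semistable layers: μ^(1)=21; μ^(2)=10; μ^(3)=-13/2; μ^(4)=-47/3

((0, 0, 0, 3); (1, 0, 0, 0); (2, 2, 0, 0); (1, 1, 1, 0))


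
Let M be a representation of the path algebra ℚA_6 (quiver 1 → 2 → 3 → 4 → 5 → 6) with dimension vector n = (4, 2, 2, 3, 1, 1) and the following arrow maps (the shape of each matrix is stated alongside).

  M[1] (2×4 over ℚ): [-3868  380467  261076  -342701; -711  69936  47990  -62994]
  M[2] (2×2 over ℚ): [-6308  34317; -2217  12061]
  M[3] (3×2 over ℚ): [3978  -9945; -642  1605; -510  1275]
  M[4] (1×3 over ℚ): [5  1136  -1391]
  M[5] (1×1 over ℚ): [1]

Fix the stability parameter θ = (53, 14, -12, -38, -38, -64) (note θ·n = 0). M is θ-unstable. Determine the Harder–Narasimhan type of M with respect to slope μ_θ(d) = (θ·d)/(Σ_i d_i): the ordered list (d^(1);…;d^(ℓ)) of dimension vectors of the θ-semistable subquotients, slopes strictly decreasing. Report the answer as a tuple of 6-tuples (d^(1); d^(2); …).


Interval decomposition of M: I[1,1]^2, I[1,3], I[1,6], I[4,4]^2.
HN type (ℓ=4): μ^(1)=53; μ^(2)=55/3; μ^(3)=-85/6; μ^(4)=-38

((2, 0, 0, 0, 0, 0); (1, 1, 1, 0, 0, 0); (1, 1, 1, 1, 1, 1); (0, 0, 0, 2, 0, 0))


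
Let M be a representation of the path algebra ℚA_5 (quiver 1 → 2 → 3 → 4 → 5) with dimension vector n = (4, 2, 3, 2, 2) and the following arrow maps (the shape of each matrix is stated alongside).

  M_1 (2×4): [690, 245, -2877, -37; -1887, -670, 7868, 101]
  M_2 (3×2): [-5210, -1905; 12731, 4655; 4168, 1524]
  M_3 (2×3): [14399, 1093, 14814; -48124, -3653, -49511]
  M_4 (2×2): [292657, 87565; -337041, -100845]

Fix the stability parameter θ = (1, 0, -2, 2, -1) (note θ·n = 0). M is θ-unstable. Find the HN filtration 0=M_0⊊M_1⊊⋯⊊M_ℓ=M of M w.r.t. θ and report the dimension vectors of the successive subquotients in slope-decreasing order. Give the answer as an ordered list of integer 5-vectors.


Interval decomposition of M: I[1,1]^2, I[1,4], I[1,5], I[3,3], I[5,5].
HN type (ℓ=6): μ^(1)=2; μ^(2)=1; μ^(3)=1/2; μ^(4)=-1/3; μ^(5)=-1; μ^(6)=-2

((0, 0, 0, 1, 0); (2, 0, 0, 0, 0); (0, 0, 0, 1, 1); (2, 2, 2, 0, 0); (0, 0, 0, 0, 1); (0, 0, 1, 0, 0))


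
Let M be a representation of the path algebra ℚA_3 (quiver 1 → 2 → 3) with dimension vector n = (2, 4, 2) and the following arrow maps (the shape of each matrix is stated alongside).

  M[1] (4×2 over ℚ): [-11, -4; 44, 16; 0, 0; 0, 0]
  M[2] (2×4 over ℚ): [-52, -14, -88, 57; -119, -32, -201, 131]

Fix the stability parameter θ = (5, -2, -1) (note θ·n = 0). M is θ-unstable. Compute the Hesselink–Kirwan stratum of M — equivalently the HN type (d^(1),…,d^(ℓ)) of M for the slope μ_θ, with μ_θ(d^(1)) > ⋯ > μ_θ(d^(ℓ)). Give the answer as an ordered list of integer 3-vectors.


Via rank(M_{q-1}∘⋯∘M_p): M ≅ I[1,1], I[1,3], I[2,2]^2, I[2,3].
μ_θ-semistable layers: μ^(1)=5; μ^(2)=2/3; μ^(3)=-1; μ^(4)=-2

((1, 0, 0); (1, 1, 1); (0, 0, 1); (0, 3, 0))


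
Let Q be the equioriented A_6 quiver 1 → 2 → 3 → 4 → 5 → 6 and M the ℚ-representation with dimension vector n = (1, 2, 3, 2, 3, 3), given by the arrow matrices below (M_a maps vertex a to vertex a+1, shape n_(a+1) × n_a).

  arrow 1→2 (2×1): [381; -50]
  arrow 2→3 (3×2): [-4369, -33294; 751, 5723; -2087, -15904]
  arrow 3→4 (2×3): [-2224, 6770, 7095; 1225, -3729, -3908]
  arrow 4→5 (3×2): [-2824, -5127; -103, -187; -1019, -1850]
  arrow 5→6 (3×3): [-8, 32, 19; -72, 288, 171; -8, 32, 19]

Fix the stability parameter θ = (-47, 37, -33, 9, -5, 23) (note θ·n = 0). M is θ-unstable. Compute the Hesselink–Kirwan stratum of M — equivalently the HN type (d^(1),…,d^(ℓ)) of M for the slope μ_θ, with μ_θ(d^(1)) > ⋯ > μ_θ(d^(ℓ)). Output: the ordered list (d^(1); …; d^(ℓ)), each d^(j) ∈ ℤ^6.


Via rank(M_{q-1}∘⋯∘M_p): M ≅ I[1,6], I[2,5], I[3,3], I[5,5], I[6,6]^2.
μ_θ-semistable layers: μ^(1)=23; μ^(2)=2; μ^(3)=-5; μ^(4)=-33; μ^(5)=-47

((0, 0, 0, 0, 0, 3); (0, 2, 2, 2, 2, 0); (0, 0, 0, 0, 1, 0); (0, 0, 1, 0, 0, 0); (1, 0, 0, 0, 0, 0))


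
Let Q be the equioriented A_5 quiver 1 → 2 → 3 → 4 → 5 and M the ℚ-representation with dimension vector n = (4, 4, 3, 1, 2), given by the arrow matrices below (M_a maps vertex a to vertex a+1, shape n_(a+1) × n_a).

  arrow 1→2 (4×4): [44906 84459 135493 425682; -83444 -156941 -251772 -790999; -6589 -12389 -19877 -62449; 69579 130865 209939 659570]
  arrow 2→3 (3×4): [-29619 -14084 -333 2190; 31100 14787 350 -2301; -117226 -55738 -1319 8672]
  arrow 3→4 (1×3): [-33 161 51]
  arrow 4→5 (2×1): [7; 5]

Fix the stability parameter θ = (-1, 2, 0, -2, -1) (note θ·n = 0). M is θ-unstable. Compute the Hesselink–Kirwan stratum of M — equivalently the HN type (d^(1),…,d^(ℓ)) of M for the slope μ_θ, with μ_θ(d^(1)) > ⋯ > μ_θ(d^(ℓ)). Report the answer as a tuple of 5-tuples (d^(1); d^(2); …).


Barcode: M ≅ I[1,2], I[1,3]^2, I[1,5], I[5,5]. HN layers by μ_θ (4 steps, strictly decreasing):
  μ^(1)=2; μ^(2)=1; μ^(3)=-1/4; μ^(4)=-1

((0, 1, 0, 0, 0); (0, 2, 2, 0, 0); (0, 1, 1, 1, 1); (4, 0, 0, 0, 1))


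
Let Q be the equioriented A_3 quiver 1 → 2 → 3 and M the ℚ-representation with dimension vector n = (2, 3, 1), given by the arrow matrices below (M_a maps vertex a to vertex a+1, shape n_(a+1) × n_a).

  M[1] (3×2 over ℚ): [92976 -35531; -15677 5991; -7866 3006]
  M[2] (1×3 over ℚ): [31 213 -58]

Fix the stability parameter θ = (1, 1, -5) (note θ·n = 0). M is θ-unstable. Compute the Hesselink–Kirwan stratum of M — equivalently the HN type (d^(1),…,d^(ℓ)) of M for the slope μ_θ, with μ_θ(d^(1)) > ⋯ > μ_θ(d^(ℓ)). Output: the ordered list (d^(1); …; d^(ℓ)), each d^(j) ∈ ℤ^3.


Barcode: M ≅ I[1,2], I[1,3], I[2,2]. HN layers by μ_θ (2 steps, strictly decreasing):
  μ^(1)=1; μ^(2)=-1

((1, 2, 0); (1, 1, 1))


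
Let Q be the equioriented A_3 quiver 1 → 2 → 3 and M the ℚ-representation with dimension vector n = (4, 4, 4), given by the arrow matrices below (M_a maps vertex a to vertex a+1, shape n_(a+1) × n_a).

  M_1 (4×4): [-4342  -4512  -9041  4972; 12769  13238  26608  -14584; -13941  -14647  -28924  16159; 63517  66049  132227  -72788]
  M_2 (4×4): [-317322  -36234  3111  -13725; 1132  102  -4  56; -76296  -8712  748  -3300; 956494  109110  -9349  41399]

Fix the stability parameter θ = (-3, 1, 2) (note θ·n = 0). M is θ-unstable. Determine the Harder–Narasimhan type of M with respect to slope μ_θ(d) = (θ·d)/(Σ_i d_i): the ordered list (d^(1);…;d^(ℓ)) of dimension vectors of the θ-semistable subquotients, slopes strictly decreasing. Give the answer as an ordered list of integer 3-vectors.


Interval decomposition of M: I[1,2]^2, I[1,3]^2, I[3,3]^2.
HN type (ℓ=3): μ^(1)=2; μ^(2)=1; μ^(3)=-3

((0, 0, 4); (0, 4, 0); (4, 0, 0))


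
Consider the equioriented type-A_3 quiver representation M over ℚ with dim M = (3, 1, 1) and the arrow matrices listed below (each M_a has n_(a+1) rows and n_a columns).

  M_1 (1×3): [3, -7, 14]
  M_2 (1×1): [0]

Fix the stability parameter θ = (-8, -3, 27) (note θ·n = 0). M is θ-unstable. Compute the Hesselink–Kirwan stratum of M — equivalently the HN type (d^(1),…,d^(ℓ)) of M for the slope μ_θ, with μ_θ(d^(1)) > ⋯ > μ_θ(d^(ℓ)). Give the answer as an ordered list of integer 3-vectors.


Interval decomposition of M: I[1,1]^2, I[1,2], I[3,3].
HN type (ℓ=3): μ^(1)=27; μ^(2)=-3; μ^(3)=-8

((0, 0, 1); (0, 1, 0); (3, 0, 0))


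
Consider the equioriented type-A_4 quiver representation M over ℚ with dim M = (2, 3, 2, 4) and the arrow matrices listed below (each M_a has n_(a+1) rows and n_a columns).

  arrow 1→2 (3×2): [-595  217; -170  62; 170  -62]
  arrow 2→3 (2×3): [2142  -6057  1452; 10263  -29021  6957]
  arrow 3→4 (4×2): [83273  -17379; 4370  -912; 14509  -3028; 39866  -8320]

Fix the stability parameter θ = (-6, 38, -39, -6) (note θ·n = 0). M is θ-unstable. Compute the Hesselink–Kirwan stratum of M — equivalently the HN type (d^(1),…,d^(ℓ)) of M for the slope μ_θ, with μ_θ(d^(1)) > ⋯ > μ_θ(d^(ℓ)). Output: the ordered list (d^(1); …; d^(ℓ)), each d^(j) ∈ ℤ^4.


Barcode: M ≅ I[1,1], I[1,4], I[2,2], I[2,4], I[4,4]^2. HN layers by μ_θ (3 steps, strictly decreasing):
  μ^(1)=38; μ^(2)=-7/3; μ^(3)=-6

((0, 1, 0, 0); (0, 2, 2, 2); (2, 0, 0, 2))


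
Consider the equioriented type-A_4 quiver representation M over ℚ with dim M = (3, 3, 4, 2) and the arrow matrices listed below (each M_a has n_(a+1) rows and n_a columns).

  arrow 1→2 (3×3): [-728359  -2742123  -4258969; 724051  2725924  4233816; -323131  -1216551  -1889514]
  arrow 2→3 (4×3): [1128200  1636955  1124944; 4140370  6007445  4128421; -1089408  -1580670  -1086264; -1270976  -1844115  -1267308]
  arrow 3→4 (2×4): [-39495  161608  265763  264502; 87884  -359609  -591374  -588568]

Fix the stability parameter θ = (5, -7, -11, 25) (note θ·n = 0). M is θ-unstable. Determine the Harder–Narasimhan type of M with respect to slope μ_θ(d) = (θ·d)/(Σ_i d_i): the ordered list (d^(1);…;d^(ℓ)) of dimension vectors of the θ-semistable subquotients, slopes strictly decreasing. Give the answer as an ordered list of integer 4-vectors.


Interval decomposition of M: I[1,2], I[1,4]^2, I[3,3]^2.
HN type (ℓ=4): μ^(1)=25; μ^(2)=-1; μ^(3)=-13/3; μ^(4)=-11

((0, 0, 0, 2); (1, 1, 0, 0); (2, 2, 2, 0); (0, 0, 2, 0))


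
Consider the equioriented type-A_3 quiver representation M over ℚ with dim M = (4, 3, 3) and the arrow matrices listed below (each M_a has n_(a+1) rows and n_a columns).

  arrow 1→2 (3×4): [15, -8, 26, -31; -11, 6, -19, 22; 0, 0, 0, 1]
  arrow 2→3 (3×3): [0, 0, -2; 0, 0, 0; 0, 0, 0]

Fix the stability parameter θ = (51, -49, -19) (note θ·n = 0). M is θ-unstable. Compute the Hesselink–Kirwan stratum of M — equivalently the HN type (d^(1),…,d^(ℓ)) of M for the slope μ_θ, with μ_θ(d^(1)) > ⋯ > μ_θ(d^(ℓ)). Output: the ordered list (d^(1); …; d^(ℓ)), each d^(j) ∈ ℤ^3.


Interval decomposition of M: I[1,1], I[1,2]^2, I[1,3], I[3,3]^2.
HN type (ℓ=4): μ^(1)=51; μ^(2)=1; μ^(3)=-17/3; μ^(4)=-19

((1, 0, 0); (2, 2, 0); (1, 1, 1); (0, 0, 2))


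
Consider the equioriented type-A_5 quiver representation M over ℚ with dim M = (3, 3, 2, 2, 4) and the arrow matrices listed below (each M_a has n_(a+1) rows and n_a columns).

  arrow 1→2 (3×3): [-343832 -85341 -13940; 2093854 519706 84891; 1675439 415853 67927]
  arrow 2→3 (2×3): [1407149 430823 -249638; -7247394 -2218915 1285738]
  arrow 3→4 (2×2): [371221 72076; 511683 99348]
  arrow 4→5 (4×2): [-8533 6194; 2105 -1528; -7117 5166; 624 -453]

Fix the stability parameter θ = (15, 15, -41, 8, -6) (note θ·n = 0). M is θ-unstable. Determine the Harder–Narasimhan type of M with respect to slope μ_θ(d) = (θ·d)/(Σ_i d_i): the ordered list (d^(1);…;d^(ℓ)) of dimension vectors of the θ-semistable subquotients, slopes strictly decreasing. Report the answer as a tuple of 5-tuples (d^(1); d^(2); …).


Interval decomposition of M: I[1,2], I[1,3], I[1,5], I[4,5], I[5,5]^2.
HN type (ℓ=4): μ^(1)=15; μ^(2)=1; μ^(3)=-11/3; μ^(4)=-6

((1, 1, 0, 0, 0); (0, 0, 0, 2, 2); (2, 2, 2, 0, 0); (0, 0, 0, 0, 2))


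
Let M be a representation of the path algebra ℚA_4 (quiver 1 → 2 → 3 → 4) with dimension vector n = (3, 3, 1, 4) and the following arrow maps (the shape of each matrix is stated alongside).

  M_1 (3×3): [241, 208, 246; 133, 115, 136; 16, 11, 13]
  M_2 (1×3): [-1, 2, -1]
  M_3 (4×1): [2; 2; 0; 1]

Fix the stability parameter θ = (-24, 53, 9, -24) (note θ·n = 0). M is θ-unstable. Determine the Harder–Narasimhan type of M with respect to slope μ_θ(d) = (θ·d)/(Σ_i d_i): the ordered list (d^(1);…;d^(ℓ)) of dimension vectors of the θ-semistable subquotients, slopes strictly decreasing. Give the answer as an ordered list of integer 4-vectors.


Barcode: M ≅ I[1,2]^2, I[1,4], I[4,4]^3. HN layers by μ_θ (3 steps, strictly decreasing):
  μ^(1)=53; μ^(2)=38/3; μ^(3)=-24

((0, 2, 0, 0); (0, 1, 1, 1); (3, 0, 0, 3))


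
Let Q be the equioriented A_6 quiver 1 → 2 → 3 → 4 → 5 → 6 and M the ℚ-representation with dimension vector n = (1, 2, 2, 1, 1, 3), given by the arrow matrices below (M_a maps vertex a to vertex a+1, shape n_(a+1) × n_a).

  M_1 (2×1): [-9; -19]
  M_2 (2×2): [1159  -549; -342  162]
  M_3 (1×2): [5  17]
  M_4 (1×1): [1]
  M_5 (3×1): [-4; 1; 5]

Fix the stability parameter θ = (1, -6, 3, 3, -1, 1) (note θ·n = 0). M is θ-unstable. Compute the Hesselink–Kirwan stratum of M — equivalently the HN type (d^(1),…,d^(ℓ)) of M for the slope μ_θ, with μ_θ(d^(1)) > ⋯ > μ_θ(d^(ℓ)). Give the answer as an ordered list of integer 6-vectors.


Via rank(M_{q-1}∘⋯∘M_p): M ≅ I[1,2], I[2,6], I[3,3], I[6,6]^2.
μ_θ-semistable layers: μ^(1)=3; μ^(2)=3/2; μ^(3)=1; μ^(4)=-5/2; μ^(5)=-6

((0, 0, 1, 0, 0, 0); (0, 0, 1, 1, 1, 1); (0, 0, 0, 0, 0, 2); (1, 1, 0, 0, 0, 0); (0, 1, 0, 0, 0, 0))


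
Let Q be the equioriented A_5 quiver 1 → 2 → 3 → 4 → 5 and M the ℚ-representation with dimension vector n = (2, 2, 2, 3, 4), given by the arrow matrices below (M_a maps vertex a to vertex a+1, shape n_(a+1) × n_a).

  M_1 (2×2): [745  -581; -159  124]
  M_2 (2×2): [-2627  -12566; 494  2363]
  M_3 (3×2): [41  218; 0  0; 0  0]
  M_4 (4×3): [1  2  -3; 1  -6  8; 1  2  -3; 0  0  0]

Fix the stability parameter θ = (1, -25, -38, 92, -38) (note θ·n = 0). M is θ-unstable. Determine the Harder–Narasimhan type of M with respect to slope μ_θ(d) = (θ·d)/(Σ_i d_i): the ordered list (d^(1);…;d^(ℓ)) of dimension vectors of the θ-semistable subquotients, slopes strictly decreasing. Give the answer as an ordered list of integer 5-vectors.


Interval decomposition of M: I[1,3], I[1,5], I[4,4], I[4,5], I[5,5]^2.
HN type (ℓ=4): μ^(1)=92; μ^(2)=27; μ^(3)=-62/3; μ^(4)=-38

((0, 0, 0, 1, 0); (0, 0, 0, 2, 2); (2, 2, 2, 0, 0); (0, 0, 0, 0, 2))


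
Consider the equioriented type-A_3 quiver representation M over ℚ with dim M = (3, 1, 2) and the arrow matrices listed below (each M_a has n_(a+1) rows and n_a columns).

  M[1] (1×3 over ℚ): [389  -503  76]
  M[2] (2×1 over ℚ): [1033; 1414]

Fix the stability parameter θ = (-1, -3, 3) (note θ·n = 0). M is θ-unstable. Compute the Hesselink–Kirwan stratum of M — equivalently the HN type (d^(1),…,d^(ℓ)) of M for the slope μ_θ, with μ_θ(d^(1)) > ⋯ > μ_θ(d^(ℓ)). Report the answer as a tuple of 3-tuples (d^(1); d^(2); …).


Barcode: M ≅ I[1,1]^2, I[1,3], I[3,3]. HN layers by μ_θ (3 steps, strictly decreasing):
  μ^(1)=3; μ^(2)=-1; μ^(3)=-2

((0, 0, 2); (2, 0, 0); (1, 1, 0))


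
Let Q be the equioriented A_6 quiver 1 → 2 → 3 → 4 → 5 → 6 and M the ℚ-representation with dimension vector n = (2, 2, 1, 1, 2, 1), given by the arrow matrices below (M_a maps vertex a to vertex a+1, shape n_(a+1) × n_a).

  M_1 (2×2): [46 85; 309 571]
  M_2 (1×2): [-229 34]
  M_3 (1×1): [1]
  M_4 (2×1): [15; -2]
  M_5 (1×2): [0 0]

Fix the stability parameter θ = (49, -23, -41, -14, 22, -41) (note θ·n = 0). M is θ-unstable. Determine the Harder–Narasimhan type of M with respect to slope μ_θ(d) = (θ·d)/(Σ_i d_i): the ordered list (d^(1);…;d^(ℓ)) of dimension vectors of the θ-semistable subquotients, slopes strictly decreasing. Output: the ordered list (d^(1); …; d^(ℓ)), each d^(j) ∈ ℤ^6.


Via rank(M_{q-1}∘⋯∘M_p): M ≅ I[1,2], I[1,5], I[5,5], I[6,6].
μ_θ-semistable layers: μ^(1)=22; μ^(2)=13; μ^(3)=-29/4; μ^(4)=-41

((0, 0, 0, 0, 2, 0); (1, 1, 0, 0, 0, 0); (1, 1, 1, 1, 0, 0); (0, 0, 0, 0, 0, 1))


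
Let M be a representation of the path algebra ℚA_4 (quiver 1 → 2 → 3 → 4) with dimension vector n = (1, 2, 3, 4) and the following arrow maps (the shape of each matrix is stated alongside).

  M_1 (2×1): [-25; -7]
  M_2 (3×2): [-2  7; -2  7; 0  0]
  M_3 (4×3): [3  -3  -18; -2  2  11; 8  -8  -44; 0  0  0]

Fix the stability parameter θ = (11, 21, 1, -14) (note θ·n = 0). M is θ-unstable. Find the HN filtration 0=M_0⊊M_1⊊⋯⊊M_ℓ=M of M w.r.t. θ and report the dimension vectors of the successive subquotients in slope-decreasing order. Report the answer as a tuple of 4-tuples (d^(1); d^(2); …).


Interval decomposition of M: I[1,3], I[2,2], I[3,4]^2, I[4,4]^2.
HN type (ℓ=4): μ^(1)=21; μ^(2)=11; μ^(3)=-13/2; μ^(4)=-14

((0, 1, 0, 0); (1, 1, 1, 0); (0, 0, 2, 2); (0, 0, 0, 2))


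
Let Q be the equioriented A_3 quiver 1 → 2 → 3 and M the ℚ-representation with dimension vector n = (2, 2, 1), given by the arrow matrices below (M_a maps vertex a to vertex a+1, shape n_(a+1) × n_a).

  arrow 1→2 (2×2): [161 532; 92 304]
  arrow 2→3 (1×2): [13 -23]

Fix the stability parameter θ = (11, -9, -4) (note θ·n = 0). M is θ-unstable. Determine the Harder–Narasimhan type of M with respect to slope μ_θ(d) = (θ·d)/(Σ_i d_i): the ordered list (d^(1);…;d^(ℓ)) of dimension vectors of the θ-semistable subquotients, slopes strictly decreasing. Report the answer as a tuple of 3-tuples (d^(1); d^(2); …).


Barcode: M ≅ I[1,1], I[1,3], I[2,2]. HN layers by μ_θ (3 steps, strictly decreasing):
  μ^(1)=11; μ^(2)=-2/3; μ^(3)=-9

((1, 0, 0); (1, 1, 1); (0, 1, 0))


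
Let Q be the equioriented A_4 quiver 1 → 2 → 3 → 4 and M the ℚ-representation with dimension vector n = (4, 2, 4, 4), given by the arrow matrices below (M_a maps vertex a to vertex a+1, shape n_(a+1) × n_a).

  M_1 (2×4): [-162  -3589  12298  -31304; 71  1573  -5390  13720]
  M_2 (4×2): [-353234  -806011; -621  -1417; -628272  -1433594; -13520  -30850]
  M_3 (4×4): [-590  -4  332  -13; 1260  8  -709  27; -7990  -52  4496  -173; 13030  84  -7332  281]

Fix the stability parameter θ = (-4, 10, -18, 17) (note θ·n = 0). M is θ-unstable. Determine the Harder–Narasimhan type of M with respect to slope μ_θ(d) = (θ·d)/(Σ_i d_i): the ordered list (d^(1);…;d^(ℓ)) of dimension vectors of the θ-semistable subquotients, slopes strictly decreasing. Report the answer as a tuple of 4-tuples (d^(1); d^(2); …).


Via rank(M_{q-1}∘⋯∘M_p): M ≅ I[1,1]^2, I[1,3]^2, I[3,4]^2, I[4,4]^2.
μ_θ-semistable layers: μ^(1)=17; μ^(2)=-4; μ^(3)=-18

((0, 0, 0, 4); (4, 2, 2, 0); (0, 0, 2, 0))


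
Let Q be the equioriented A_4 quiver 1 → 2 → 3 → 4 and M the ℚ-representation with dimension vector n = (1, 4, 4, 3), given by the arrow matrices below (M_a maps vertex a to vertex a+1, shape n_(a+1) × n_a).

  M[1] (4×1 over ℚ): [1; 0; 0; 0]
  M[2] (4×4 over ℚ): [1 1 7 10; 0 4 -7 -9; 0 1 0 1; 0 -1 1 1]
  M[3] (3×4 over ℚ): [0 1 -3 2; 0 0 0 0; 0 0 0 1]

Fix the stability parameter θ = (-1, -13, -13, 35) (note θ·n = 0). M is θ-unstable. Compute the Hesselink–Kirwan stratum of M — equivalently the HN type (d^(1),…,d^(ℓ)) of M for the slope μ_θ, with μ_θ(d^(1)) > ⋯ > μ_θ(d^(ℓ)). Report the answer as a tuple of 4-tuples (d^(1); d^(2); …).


Interval decomposition of M: I[1,3], I[2,3], I[2,4]^2, I[4,4].
HN type (ℓ=3): μ^(1)=35; μ^(2)=-9; μ^(3)=-13

((0, 0, 0, 3); (1, 1, 1, 0); (0, 3, 3, 0))


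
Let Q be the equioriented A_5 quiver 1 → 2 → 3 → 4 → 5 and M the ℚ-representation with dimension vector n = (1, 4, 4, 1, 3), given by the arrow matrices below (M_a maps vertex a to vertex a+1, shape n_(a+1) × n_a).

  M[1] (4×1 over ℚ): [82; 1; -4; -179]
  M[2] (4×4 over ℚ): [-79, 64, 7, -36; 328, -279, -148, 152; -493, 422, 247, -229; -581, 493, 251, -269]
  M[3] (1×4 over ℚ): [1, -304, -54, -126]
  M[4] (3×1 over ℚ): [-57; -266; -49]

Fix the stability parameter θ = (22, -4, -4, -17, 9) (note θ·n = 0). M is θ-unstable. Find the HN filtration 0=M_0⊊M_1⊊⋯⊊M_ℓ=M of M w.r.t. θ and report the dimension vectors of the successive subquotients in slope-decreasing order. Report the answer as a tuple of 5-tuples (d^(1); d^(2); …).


Barcode: M ≅ I[1,5], I[2,2], I[2,3]^2, I[3,3], I[5,5]^2. HN layers by μ_θ (3 steps, strictly decreasing):
  μ^(1)=9; μ^(2)=-3/4; μ^(3)=-4

((0, 0, 0, 0, 3); (1, 1, 1, 1, 0); (0, 3, 3, 0, 0))


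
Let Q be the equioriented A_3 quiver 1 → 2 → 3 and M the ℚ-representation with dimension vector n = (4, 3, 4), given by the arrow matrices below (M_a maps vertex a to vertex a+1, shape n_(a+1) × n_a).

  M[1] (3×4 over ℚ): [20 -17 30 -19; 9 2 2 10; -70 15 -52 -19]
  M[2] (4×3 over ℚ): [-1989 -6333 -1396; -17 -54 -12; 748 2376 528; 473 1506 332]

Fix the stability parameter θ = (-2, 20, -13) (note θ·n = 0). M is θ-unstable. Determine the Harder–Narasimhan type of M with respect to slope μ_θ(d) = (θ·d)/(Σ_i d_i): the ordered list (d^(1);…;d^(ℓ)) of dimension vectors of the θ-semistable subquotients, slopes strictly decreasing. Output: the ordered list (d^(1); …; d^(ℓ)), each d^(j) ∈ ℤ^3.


Interval decomposition of M: I[1,1], I[1,2], I[1,3]^2, I[3,3]^2.
HN type (ℓ=4): μ^(1)=20; μ^(2)=7/2; μ^(3)=-2; μ^(4)=-13

((0, 1, 0); (0, 2, 2); (4, 0, 0); (0, 0, 2))


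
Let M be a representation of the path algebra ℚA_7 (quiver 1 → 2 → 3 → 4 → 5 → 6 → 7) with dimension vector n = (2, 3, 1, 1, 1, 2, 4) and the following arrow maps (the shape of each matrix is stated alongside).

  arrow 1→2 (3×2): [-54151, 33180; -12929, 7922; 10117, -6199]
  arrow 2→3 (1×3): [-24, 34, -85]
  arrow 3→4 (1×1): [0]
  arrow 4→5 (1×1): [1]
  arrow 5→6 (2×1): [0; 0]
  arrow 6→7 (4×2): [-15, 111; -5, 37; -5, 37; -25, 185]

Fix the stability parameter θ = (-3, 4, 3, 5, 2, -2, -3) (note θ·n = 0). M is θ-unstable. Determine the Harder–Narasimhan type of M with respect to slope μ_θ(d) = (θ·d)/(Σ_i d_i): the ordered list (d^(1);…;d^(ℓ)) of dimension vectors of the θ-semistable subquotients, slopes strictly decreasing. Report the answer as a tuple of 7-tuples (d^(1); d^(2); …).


Interval decomposition of M: I[1,2], I[1,3], I[2,2], I[4,5], I[6,6], I[6,7], I[7,7]^3.
HN type (ℓ=5): μ^(1)=4; μ^(2)=7/2; μ^(3)=-2; μ^(4)=-5/2; μ^(5)=-3

((0, 2, 0, 0, 0, 0, 0); (0, 1, 1, 1, 1, 0, 0); (0, 0, 0, 0, 0, 1, 0); (0, 0, 0, 0, 0, 1, 1); (2, 0, 0, 0, 0, 0, 3))


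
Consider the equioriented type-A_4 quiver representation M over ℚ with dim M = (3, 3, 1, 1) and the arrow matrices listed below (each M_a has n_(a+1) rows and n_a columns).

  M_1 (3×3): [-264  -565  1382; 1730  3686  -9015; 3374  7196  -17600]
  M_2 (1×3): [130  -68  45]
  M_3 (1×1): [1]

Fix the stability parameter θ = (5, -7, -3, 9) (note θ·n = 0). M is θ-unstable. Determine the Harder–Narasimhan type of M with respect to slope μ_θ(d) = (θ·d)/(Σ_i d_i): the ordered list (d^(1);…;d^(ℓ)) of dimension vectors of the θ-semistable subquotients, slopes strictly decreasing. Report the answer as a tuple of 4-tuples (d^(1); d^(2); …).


Interval decomposition of M: I[1,2]^2, I[1,4].
HN type (ℓ=3): μ^(1)=9; μ^(2)=-1; μ^(3)=-5/3

((0, 0, 0, 1); (2, 2, 0, 0); (1, 1, 1, 0))


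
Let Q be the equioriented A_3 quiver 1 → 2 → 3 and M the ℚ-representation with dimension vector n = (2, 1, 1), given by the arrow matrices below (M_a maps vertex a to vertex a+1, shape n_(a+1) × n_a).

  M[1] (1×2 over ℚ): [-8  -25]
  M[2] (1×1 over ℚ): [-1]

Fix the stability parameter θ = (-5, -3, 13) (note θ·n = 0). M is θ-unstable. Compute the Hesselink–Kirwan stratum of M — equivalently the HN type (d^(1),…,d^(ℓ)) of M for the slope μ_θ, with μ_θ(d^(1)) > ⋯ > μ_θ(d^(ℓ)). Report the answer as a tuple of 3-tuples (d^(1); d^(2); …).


Interval decomposition of M: I[1,1], I[1,3].
HN type (ℓ=3): μ^(1)=13; μ^(2)=-3; μ^(3)=-5

((0, 0, 1); (0, 1, 0); (2, 0, 0))


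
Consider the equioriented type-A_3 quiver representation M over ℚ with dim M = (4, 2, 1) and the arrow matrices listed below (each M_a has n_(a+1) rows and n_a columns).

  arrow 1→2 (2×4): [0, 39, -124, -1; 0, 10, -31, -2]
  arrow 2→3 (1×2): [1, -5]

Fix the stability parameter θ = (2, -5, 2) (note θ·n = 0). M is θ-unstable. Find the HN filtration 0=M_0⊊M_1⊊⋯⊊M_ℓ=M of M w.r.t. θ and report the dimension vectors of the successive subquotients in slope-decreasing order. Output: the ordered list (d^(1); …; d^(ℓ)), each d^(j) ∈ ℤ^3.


Barcode: M ≅ I[1,1]^2, I[1,2], I[1,3]. HN layers by μ_θ (2 steps, strictly decreasing):
  μ^(1)=2; μ^(2)=-3/2

((2, 0, 1); (2, 2, 0))


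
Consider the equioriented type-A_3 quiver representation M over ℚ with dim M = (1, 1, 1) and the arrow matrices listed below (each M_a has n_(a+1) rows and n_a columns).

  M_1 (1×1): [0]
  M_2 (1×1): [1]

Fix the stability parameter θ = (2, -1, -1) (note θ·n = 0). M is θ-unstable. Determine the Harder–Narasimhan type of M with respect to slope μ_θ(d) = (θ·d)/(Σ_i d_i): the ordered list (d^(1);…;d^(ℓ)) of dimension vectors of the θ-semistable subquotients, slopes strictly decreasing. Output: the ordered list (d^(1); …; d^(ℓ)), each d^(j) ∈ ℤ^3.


Barcode: M ≅ I[1,1], I[2,3]. HN layers by μ_θ (2 steps, strictly decreasing):
  μ^(1)=2; μ^(2)=-1

((1, 0, 0); (0, 1, 1))


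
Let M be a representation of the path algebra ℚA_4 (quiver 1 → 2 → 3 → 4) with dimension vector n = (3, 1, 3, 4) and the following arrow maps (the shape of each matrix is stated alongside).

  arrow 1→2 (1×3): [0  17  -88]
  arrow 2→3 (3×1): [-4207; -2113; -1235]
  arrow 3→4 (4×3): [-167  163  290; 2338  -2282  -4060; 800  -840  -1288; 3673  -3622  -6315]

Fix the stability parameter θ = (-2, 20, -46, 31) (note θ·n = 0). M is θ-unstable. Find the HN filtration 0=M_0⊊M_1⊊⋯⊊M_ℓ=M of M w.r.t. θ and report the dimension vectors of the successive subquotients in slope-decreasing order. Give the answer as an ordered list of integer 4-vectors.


Barcode: M ≅ I[1,1]^2, I[1,3], I[3,4]^2, I[4,4]^2. HN layers by μ_θ (4 steps, strictly decreasing):
  μ^(1)=31; μ^(2)=-2; μ^(3)=-28/3; μ^(4)=-46

((0, 0, 0, 4); (2, 0, 0, 0); (1, 1, 1, 0); (0, 0, 2, 0))


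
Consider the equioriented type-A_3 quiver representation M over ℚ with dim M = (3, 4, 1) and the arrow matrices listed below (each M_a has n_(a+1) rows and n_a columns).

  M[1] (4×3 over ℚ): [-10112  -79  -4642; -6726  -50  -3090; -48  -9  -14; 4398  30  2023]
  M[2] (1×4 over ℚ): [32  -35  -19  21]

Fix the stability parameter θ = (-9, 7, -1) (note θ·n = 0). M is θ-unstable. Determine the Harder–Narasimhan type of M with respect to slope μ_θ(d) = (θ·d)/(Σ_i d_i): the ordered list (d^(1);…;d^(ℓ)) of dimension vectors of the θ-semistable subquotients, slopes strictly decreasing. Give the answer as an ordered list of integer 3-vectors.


Via rank(M_{q-1}∘⋯∘M_p): M ≅ I[1,2]^2, I[1,3], I[2,2].
μ_θ-semistable layers: μ^(1)=7; μ^(2)=3; μ^(3)=-9

((0, 3, 0); (0, 1, 1); (3, 0, 0))


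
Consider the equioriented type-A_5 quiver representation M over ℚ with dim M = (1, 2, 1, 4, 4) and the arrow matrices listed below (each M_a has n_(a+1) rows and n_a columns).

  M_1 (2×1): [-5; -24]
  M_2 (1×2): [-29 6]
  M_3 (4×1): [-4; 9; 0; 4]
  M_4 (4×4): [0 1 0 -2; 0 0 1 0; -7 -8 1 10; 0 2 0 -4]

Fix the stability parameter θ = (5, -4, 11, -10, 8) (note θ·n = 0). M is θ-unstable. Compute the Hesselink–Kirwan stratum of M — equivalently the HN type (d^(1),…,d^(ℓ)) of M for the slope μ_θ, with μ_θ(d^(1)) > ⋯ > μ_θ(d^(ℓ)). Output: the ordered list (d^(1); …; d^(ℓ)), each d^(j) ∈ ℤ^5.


Via rank(M_{q-1}∘⋯∘M_p): M ≅ I[1,5], I[2,2], I[4,4], I[4,5]^2, I[5,5].
μ_θ-semistable layers: μ^(1)=8; μ^(2)=1/2; μ^(3)=-4; μ^(4)=-10

((0, 0, 0, 0, 4); (1, 1, 1, 1, 0); (0, 1, 0, 0, 0); (0, 0, 0, 3, 0))


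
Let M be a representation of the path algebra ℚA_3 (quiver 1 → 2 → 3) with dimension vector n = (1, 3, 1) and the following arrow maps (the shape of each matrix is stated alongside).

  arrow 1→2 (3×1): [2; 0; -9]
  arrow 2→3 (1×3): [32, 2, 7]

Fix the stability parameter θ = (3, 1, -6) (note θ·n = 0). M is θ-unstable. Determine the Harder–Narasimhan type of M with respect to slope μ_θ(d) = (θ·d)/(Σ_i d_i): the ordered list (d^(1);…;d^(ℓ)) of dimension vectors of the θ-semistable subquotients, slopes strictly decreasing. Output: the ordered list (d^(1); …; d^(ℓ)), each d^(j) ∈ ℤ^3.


Interval decomposition of M: I[1,3], I[2,2]^2.
HN type (ℓ=2): μ^(1)=1; μ^(2)=-2/3

((0, 2, 0); (1, 1, 1))


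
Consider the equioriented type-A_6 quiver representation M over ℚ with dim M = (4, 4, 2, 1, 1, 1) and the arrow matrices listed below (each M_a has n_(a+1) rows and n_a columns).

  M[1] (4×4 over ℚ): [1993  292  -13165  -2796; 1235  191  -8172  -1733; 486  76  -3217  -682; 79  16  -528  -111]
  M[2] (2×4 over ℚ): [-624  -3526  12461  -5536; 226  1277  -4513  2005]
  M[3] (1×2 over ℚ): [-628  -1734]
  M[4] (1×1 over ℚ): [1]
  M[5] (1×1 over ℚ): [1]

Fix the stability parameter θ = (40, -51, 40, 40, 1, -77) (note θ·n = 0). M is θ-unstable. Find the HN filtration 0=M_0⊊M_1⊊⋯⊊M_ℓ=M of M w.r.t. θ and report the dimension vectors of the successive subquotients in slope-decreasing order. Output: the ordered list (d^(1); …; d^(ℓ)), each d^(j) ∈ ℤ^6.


Barcode: M ≅ I[1,2]^2, I[1,3], I[1,6]. HN layers by μ_θ (3 steps, strictly decreasing):
  μ^(1)=40; μ^(2)=1; μ^(3)=-11/2

((0, 0, 1, 0, 0, 0); (0, 0, 1, 1, 1, 1); (4, 4, 0, 0, 0, 0))


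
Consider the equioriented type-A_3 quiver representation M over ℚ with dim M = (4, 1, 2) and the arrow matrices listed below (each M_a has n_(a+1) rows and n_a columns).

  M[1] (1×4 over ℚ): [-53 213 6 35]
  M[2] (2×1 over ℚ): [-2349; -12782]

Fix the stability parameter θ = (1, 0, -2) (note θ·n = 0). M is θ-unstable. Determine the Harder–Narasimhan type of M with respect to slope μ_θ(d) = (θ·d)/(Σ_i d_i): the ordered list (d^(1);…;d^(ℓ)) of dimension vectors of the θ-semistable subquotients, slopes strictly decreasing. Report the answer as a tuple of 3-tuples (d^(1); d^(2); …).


Interval decomposition of M: I[1,1]^3, I[1,3], I[3,3].
HN type (ℓ=3): μ^(1)=1; μ^(2)=-1/3; μ^(3)=-2

((3, 0, 0); (1, 1, 1); (0, 0, 1))


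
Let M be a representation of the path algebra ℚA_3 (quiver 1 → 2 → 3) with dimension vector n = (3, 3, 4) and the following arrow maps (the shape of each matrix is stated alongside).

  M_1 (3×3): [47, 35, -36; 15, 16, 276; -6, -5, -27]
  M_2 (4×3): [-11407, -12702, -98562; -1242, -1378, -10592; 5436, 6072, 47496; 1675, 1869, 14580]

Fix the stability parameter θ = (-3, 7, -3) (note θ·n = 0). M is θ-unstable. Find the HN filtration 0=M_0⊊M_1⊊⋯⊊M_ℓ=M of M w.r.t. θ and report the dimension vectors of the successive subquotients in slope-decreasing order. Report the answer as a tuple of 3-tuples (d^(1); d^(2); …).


Via rank(M_{q-1}∘⋯∘M_p): M ≅ I[1,2], I[1,3]^2, I[3,3]^2.
μ_θ-semistable layers: μ^(1)=7; μ^(2)=2; μ^(3)=-3

((0, 1, 0); (0, 2, 2); (3, 0, 2))


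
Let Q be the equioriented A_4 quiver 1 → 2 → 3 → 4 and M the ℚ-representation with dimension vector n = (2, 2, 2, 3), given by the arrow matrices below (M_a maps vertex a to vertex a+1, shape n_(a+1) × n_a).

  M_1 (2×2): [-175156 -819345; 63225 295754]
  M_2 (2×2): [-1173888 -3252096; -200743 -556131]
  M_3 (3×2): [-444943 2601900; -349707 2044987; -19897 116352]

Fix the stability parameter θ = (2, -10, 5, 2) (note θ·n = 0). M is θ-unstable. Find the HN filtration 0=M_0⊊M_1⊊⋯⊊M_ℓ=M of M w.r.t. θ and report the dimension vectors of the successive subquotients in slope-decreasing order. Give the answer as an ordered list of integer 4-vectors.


Barcode: M ≅ I[1,2], I[1,4], I[3,4], I[4,4]. HN layers by μ_θ (3 steps, strictly decreasing):
  μ^(1)=7/2; μ^(2)=2; μ^(3)=-4

((0, 0, 2, 2); (0, 0, 0, 1); (2, 2, 0, 0))


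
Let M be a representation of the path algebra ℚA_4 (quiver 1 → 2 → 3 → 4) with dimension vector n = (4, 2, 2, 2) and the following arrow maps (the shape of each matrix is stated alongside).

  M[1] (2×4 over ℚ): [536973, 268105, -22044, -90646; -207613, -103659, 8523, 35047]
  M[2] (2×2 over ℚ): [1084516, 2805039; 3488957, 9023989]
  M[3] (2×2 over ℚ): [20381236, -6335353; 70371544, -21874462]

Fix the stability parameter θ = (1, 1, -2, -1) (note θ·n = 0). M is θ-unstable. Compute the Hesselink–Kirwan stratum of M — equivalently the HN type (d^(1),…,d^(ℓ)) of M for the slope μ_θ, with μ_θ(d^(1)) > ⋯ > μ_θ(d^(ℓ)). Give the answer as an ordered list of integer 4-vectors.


Interval decomposition of M: I[1,1]^2, I[1,3], I[1,4], I[4,4].
HN type (ℓ=4): μ^(1)=1; μ^(2)=0; μ^(3)=-1/4; μ^(4)=-1

((2, 0, 0, 0); (1, 1, 1, 0); (1, 1, 1, 1); (0, 0, 0, 1))


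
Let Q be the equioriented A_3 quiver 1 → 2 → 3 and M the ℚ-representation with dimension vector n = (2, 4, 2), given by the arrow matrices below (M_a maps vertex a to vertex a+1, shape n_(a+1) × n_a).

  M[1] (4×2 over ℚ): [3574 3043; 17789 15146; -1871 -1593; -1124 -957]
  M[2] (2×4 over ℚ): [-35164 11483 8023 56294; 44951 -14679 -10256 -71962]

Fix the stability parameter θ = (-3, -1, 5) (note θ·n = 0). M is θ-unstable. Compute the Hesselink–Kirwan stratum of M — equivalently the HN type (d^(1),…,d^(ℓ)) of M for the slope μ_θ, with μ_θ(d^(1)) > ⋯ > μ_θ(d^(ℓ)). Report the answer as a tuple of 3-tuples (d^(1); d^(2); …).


Barcode: M ≅ I[1,3]^2, I[2,2]^2. HN layers by μ_θ (3 steps, strictly decreasing):
  μ^(1)=5; μ^(2)=-1; μ^(3)=-3

((0, 0, 2); (0, 4, 0); (2, 0, 0))
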